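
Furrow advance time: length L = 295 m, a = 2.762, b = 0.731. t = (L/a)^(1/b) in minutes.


t = (L/a)^(1/b)
t = (295/2.762)^(1/0.731)
t = 106.806662^(1/0.731)

595.7998 min


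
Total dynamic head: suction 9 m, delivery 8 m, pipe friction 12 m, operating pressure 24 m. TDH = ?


TDH = Hs + Hd + hf + Hp = 9 + 8 + 12 + 24 = 53

53 m


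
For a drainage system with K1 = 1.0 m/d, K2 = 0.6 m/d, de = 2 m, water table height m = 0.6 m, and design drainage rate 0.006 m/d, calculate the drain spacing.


S^2 = 8*K2*de*m/q + 4*K1*m^2/q
S^2 = 8*0.6*2*0.6/0.006 + 4*1.0*0.6^2/0.006
S = sqrt(1200.0000)

34.6410 m


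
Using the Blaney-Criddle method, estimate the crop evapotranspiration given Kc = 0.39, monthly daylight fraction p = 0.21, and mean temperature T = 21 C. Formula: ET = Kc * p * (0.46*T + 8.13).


ET = Kc * p * (0.46*T + 8.13)
ET = 0.39 * 0.21 * (0.46*21 + 8.13)
ET = 0.39 * 0.21 * 17.7900

1.4570 mm/day


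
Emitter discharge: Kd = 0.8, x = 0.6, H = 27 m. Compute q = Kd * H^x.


q = Kd * H^x = 0.8 * 27^0.6 = 0.8 * 7.224674

5.7797 L/h


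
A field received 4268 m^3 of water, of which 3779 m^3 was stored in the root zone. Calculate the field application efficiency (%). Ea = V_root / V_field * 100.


Ea = V_root / V_field * 100 = 3779 / 4268 * 100 = 88.5426%

88.5426 %


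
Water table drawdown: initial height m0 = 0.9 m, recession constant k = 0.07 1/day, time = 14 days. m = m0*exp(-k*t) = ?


m = m0 * exp(-k*t)
m = 0.9 * exp(-0.07 * 14)
m = 0.9 * exp(-0.9800)

0.3378 m


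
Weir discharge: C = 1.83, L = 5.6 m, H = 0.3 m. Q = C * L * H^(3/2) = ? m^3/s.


Q = C * L * H^(3/2) = 1.83 * 5.6 * 0.3^1.5 = 1.83 * 5.6 * 0.164317

1.6839 m^3/s


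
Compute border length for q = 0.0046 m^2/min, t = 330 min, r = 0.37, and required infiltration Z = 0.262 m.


L = q*t/((1+r)*Z)
L = 0.0046*330/((1+0.37)*0.262)
L = 1.518/0.35894

4.2291 m


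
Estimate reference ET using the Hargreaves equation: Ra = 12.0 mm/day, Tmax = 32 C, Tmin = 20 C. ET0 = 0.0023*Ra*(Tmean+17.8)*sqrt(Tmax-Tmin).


Tmean = (Tmax + Tmin)/2 = (32 + 20)/2 = 26.0
ET0 = 0.0023 * 12.0 * (26.0 + 17.8) * sqrt(32 - 20)
ET0 = 0.0023 * 12.0 * 43.8 * 3.464102

4.1877 mm/day


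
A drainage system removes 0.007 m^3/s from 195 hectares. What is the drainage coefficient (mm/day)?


DC = Q * 86400 / (A * 10000) * 1000
DC = 0.007 * 86400 / (195 * 10000) * 1000
DC = 604800.0000 / 1950000

0.3102 mm/day


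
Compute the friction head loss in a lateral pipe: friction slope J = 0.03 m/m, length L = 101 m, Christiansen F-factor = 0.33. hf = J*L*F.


hf = J * L * F = 0.03 * 101 * 0.33 = 0.9999 m

0.9999 m


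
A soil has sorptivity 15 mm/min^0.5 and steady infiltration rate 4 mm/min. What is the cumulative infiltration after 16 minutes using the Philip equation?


F = S*sqrt(t) + A*t
F = 15*sqrt(16) + 4*16
F = 15*4.000000 + 64

124.0000 mm


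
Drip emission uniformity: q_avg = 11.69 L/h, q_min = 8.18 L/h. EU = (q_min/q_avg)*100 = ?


EU = (q_min/q_avg)*100 = (8.18/11.69)*100 = 69.9743%

69.9743 %


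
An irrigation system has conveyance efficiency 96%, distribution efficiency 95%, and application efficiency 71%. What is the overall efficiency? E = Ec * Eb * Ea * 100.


Ec = 0.96, Eb = 0.95, Ea = 0.71
E = 0.96 * 0.95 * 0.71 * 100 = 64.7520%

64.7520 %


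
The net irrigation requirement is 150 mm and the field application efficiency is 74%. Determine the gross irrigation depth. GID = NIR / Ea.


Ea = 74% = 0.74
GID = NIR / Ea = 150 / 0.74 = 202.7027 mm

202.7027 mm


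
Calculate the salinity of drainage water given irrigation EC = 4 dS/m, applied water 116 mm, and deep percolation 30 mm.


EC_dw = EC_iw * D_iw / D_dw
EC_dw = 4 * 116 / 30
EC_dw = 464 / 30

15.4667 dS/m


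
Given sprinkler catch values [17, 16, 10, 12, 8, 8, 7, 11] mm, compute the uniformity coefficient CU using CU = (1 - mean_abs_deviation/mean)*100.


mean = 11.125000 mm
MAD = 2.906250 mm
CU = (1 - 2.906250/11.125000)*100

73.8764 %


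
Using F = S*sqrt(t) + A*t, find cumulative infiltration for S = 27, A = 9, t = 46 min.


F = S*sqrt(t) + A*t
F = 27*sqrt(46) + 9*46
F = 27*6.782330 + 414

597.1229 mm


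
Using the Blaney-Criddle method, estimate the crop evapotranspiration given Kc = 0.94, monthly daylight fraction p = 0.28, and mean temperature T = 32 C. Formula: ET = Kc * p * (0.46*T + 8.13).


ET = Kc * p * (0.46*T + 8.13)
ET = 0.94 * 0.28 * (0.46*32 + 8.13)
ET = 0.94 * 0.28 * 22.8500

6.0141 mm/day


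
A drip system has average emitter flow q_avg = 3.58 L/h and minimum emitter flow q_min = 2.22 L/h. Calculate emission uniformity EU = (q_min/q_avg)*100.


EU = (q_min/q_avg)*100 = (2.22/3.58)*100 = 62.0112%

62.0112 %


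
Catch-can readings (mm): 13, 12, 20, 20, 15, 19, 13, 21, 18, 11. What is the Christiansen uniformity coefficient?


mean = 16.200000 mm
MAD = 3.400000 mm
CU = (1 - 3.400000/16.200000)*100

79.0123 %


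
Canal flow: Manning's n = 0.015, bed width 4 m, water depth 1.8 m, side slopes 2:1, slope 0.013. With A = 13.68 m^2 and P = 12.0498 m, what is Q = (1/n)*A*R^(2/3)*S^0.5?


R = A/P = 13.68/12.0498 = 1.135289
Q = (1/0.015) * 13.68 * 1.135289^(2/3) * 0.013^0.5

113.1629 m^3/s


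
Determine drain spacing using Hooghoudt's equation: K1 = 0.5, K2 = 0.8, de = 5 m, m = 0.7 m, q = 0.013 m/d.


S^2 = 8*K2*de*m/q + 4*K1*m^2/q
S^2 = 8*0.8*5*0.7/0.013 + 4*0.5*0.7^2/0.013
S = sqrt(1798.4615)

42.4083 m


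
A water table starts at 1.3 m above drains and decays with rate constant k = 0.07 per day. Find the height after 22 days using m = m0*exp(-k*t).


m = m0 * exp(-k*t)
m = 1.3 * exp(-0.07 * 22)
m = 1.3 * exp(-1.5400)

0.2787 m


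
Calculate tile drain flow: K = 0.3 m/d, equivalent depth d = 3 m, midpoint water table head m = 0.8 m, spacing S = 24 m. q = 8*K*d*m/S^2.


q = 8*K*d*m/S^2
q = 8*0.3*3*0.8/24^2
q = 5.7600 / 576

0.0100 m/d


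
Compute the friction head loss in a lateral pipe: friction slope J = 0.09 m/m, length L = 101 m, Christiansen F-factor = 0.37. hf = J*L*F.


hf = J * L * F = 0.09 * 101 * 0.37 = 3.3633 m

3.3633 m


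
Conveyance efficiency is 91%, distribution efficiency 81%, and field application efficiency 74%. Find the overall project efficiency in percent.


Ec = 0.91, Eb = 0.81, Ea = 0.74
E = 0.91 * 0.81 * 0.74 * 100 = 54.5454%

54.5454 %


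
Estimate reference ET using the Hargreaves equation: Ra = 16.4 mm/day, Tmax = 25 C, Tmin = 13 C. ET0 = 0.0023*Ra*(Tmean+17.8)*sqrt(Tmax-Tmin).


Tmean = (Tmax + Tmin)/2 = (25 + 13)/2 = 19.0
ET0 = 0.0023 * 16.4 * (19.0 + 17.8) * sqrt(25 - 13)
ET0 = 0.0023 * 16.4 * 36.8 * 3.464102

4.8085 mm/day


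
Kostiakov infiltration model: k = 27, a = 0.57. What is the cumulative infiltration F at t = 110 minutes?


F = k * t^a = 27 * 110^0.57
F = 27 * 14.574506

393.5117 mm


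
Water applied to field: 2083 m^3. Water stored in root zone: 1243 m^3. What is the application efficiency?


Ea = V_root / V_field * 100 = 1243 / 2083 * 100 = 59.6735%

59.6735 %


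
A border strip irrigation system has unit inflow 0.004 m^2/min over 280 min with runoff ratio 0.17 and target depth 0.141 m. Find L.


L = q*t/((1+r)*Z)
L = 0.004*280/((1+0.17)*0.141)
L = 1.12/0.16497

6.7891 m


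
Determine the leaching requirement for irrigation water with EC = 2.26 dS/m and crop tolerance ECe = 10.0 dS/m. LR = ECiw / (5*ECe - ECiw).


LR = ECiw / (5*ECe - ECiw)
LR = 2.26 / (5*10.0 - 2.26)
LR = 2.26 / 47.7400

0.0473


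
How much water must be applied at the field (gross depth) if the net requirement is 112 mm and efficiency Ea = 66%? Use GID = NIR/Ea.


Ea = 66% = 0.66
GID = NIR / Ea = 112 / 0.66 = 169.6970 mm

169.6970 mm


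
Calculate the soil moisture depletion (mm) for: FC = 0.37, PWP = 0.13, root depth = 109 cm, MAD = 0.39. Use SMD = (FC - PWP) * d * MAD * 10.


SMD = (FC - PWP) * d * MAD * 10
SMD = (0.37 - 0.13) * 109 * 0.39 * 10
SMD = 0.2400 * 109 * 0.39 * 10

102.0240 mm


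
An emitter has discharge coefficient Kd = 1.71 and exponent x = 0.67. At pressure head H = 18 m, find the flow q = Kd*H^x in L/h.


q = Kd * H^x = 1.71 * 18^0.67 = 1.71 * 6.934778

11.8585 L/h


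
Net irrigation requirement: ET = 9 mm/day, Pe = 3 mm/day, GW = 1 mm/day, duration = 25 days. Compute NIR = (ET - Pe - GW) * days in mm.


Daily deficit = ET - Pe - GW = 9 - 3 - 1 = 5 mm/day
NIR = 5 * 25 = 125 mm

125.0000 mm


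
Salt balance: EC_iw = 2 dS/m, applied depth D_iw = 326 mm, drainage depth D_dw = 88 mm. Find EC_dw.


EC_dw = EC_iw * D_iw / D_dw
EC_dw = 2 * 326 / 88
EC_dw = 652 / 88

7.4091 dS/m


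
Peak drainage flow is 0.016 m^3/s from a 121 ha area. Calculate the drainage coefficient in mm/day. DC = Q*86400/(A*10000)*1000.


DC = Q * 86400 / (A * 10000) * 1000
DC = 0.016 * 86400 / (121 * 10000) * 1000
DC = 1382400.0000 / 1210000

1.1425 mm/day


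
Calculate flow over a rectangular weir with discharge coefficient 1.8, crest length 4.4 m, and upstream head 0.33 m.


Q = C * L * H^(3/2) = 1.8 * 4.4 * 0.33^1.5 = 1.8 * 4.4 * 0.189571

1.5014 m^3/s


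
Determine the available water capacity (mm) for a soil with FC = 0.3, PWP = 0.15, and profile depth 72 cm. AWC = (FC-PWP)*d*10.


AWC = (FC - PWP) * d * 10
AWC = (0.3 - 0.15) * 72 * 10
AWC = 0.1500 * 72 * 10

108.0000 mm


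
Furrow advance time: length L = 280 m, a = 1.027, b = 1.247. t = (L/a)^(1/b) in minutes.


t = (L/a)^(1/b)
t = (280/1.027)^(1/1.247)
t = 272.638754^(1/1.247)

89.7755 min


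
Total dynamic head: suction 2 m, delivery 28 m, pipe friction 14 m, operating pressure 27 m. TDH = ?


TDH = Hs + Hd + hf + Hp = 2 + 28 + 14 + 27 = 71

71 m


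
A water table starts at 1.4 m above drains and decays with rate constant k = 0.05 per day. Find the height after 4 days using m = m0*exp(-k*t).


m = m0 * exp(-k*t)
m = 1.4 * exp(-0.05 * 4)
m = 1.4 * exp(-0.2000)

1.1462 m


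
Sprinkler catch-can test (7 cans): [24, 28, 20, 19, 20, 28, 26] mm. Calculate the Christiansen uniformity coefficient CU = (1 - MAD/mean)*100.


mean = 23.571429 mm
MAD = 3.346939 mm
CU = (1 - 3.346939/23.571429)*100

85.8009 %


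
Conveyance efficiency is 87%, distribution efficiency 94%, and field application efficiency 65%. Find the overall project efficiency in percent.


Ec = 0.87, Eb = 0.94, Ea = 0.65
E = 0.87 * 0.94 * 0.65 * 100 = 53.1570%

53.1570 %


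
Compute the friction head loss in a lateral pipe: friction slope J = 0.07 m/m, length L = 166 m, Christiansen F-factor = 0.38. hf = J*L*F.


hf = J * L * F = 0.07 * 166 * 0.38 = 4.4156 m

4.4156 m


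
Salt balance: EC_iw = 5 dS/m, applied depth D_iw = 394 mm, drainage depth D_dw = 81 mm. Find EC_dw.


EC_dw = EC_iw * D_iw / D_dw
EC_dw = 5 * 394 / 81
EC_dw = 1970 / 81

24.3210 dS/m


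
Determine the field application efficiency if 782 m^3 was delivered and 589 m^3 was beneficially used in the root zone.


Ea = V_root / V_field * 100 = 589 / 782 * 100 = 75.3197%

75.3197 %


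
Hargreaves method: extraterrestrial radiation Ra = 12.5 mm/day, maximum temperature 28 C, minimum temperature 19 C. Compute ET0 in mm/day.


Tmean = (Tmax + Tmin)/2 = (28 + 19)/2 = 23.5
ET0 = 0.0023 * 12.5 * (23.5 + 17.8) * sqrt(28 - 19)
ET0 = 0.0023 * 12.5 * 41.3 * 3.000000

3.5621 mm/day


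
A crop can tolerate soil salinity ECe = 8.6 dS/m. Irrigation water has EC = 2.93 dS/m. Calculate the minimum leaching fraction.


LR = ECiw / (5*ECe - ECiw)
LR = 2.93 / (5*8.6 - 2.93)
LR = 2.93 / 40.0700

0.0731


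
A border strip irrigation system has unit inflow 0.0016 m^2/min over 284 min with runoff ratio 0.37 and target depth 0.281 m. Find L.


L = q*t/((1+r)*Z)
L = 0.0016*284/((1+0.37)*0.281)
L = 0.4544/0.38497

1.1804 m


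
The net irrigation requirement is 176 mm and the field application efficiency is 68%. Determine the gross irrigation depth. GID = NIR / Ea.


Ea = 68% = 0.68
GID = NIR / Ea = 176 / 0.68 = 258.8235 mm

258.8235 mm


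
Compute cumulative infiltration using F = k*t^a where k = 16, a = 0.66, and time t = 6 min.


F = k * t^a = 16 * 6^0.66
F = 16 * 3.262720

52.2035 mm


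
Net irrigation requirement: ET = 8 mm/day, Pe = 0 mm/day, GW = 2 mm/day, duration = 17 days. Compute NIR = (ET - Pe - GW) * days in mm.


Daily deficit = ET - Pe - GW = 8 - 0 - 2 = 6 mm/day
NIR = 6 * 17 = 102 mm

102.0000 mm


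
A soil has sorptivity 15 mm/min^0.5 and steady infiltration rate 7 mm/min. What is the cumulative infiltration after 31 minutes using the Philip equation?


F = S*sqrt(t) + A*t
F = 15*sqrt(31) + 7*31
F = 15*5.567764 + 217

300.5165 mm


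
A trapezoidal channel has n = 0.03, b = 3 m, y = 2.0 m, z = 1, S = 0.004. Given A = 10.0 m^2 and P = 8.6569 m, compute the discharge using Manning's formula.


R = A/P = 10.0/8.6569 = 1.155148
Q = (1/0.03) * 10.0 * 1.155148^(2/3) * 0.004^0.5

23.2096 m^3/s


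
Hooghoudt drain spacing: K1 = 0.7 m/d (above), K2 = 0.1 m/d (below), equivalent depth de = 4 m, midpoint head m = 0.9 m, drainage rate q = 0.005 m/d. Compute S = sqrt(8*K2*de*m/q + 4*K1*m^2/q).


S^2 = 8*K2*de*m/q + 4*K1*m^2/q
S^2 = 8*0.1*4*0.9/0.005 + 4*0.7*0.9^2/0.005
S = sqrt(1029.6000)

32.0874 m


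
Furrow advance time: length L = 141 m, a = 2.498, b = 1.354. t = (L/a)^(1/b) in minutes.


t = (L/a)^(1/b)
t = (141/2.498)^(1/1.354)
t = 56.445156^(1/1.354)

19.6638 min


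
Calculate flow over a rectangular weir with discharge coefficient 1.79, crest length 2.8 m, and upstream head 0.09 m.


Q = C * L * H^(3/2) = 1.79 * 2.8 * 0.09^1.5 = 1.79 * 2.8 * 0.027000

0.1353 m^3/s


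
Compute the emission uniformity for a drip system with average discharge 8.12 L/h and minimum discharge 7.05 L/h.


EU = (q_min/q_avg)*100 = (7.05/8.12)*100 = 86.8227%

86.8227 %


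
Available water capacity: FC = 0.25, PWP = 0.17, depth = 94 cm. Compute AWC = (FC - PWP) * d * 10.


AWC = (FC - PWP) * d * 10
AWC = (0.25 - 0.17) * 94 * 10
AWC = 0.0800 * 94 * 10

75.2000 mm


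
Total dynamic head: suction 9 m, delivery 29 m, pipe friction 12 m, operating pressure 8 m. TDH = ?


TDH = Hs + Hd + hf + Hp = 9 + 29 + 12 + 8 = 58

58 m


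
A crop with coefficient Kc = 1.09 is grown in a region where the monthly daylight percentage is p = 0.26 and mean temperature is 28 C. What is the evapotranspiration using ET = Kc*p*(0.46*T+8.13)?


ET = Kc * p * (0.46*T + 8.13)
ET = 1.09 * 0.26 * (0.46*28 + 8.13)
ET = 1.09 * 0.26 * 21.0100

5.9542 mm/day


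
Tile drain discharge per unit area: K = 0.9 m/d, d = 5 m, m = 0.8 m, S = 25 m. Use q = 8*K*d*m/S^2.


q = 8*K*d*m/S^2
q = 8*0.9*5*0.8/25^2
q = 28.8000 / 625

0.0461 m/d


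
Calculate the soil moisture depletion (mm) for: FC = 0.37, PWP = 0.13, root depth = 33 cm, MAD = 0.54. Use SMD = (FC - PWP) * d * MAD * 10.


SMD = (FC - PWP) * d * MAD * 10
SMD = (0.37 - 0.13) * 33 * 0.54 * 10
SMD = 0.2400 * 33 * 0.54 * 10

42.7680 mm


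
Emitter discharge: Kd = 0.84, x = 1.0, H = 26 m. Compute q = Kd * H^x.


q = Kd * H^x = 0.84 * 26^1.0 = 0.84 * 26.000000

21.8400 L/h


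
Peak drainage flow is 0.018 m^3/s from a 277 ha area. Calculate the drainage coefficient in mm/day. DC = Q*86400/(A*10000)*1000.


DC = Q * 86400 / (A * 10000) * 1000
DC = 0.018 * 86400 / (277 * 10000) * 1000
DC = 1555200.0000 / 2770000

0.5614 mm/day


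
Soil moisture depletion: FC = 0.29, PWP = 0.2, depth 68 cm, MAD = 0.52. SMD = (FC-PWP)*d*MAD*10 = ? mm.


SMD = (FC - PWP) * d * MAD * 10
SMD = (0.29 - 0.2) * 68 * 0.52 * 10
SMD = 0.0900 * 68 * 0.52 * 10

31.8240 mm


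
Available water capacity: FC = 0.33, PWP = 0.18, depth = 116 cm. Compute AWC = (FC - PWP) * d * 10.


AWC = (FC - PWP) * d * 10
AWC = (0.33 - 0.18) * 116 * 10
AWC = 0.1500 * 116 * 10

174.0000 mm


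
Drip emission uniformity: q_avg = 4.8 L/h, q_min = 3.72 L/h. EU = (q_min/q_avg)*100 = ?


EU = (q_min/q_avg)*100 = (3.72/4.8)*100 = 77.5000%

77.5000 %


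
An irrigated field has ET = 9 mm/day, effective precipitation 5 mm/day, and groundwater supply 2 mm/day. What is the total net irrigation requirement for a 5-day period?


Daily deficit = ET - Pe - GW = 9 - 5 - 2 = 2 mm/day
NIR = 2 * 5 = 10 mm

10.0000 mm


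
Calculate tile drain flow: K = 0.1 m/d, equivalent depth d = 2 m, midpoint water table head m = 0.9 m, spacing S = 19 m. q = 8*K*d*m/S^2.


q = 8*K*d*m/S^2
q = 8*0.1*2*0.9/19^2
q = 1.4400 / 361

0.0040 m/d


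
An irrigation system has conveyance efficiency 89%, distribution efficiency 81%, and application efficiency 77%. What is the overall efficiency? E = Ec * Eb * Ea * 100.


Ec = 0.89, Eb = 0.81, Ea = 0.77
E = 0.89 * 0.81 * 0.77 * 100 = 55.5093%

55.5093 %


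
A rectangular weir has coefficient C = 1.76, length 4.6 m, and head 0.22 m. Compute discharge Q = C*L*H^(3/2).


Q = C * L * H^(3/2) = 1.76 * 4.6 * 0.22^1.5 = 1.76 * 4.6 * 0.103189

0.8354 m^3/s


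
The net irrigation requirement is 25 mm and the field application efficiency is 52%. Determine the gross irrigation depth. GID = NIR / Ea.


Ea = 52% = 0.52
GID = NIR / Ea = 25 / 0.52 = 48.0769 mm

48.0769 mm


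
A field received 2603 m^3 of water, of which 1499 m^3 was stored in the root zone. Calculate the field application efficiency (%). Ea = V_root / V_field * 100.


Ea = V_root / V_field * 100 = 1499 / 2603 * 100 = 57.5874%

57.5874 %


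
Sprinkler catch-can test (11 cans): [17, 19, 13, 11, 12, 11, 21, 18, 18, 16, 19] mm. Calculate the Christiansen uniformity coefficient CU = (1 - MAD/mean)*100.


mean = 15.909091 mm
MAD = 3.024793 mm
CU = (1 - 3.024793/15.909091)*100

80.9870 %


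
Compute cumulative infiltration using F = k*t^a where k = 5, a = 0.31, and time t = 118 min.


F = k * t^a = 5 * 118^0.31
F = 5 * 4.388170

21.9408 mm


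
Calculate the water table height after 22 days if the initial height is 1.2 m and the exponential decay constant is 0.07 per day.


m = m0 * exp(-k*t)
m = 1.2 * exp(-0.07 * 22)
m = 1.2 * exp(-1.5400)

0.2573 m


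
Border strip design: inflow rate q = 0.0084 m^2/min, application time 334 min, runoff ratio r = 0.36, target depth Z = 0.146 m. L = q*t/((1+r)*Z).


L = q*t/((1+r)*Z)
L = 0.0084*334/((1+0.36)*0.146)
L = 2.8056/0.19856

14.1297 m


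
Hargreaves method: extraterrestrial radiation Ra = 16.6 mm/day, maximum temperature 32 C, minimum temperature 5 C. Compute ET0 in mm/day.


Tmean = (Tmax + Tmin)/2 = (32 + 5)/2 = 18.5
ET0 = 0.0023 * 16.6 * (18.5 + 17.8) * sqrt(32 - 5)
ET0 = 0.0023 * 16.6 * 36.3 * 5.196152

7.2015 mm/day


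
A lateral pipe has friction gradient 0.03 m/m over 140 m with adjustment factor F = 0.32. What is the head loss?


hf = J * L * F = 0.03 * 140 * 0.32 = 1.3440 m

1.3440 m


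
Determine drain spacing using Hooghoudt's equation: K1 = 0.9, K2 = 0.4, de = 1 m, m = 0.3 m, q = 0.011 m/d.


S^2 = 8*K2*de*m/q + 4*K1*m^2/q
S^2 = 8*0.4*1*0.3/0.011 + 4*0.9*0.3^2/0.011
S = sqrt(116.7273)

10.8040 m


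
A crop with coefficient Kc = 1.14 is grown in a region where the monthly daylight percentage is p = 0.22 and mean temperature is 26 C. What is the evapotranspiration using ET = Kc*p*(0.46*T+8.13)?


ET = Kc * p * (0.46*T + 8.13)
ET = 1.14 * 0.22 * (0.46*26 + 8.13)
ET = 1.14 * 0.22 * 20.0900

5.0386 mm/day


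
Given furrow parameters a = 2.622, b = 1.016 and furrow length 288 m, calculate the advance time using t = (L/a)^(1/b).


t = (L/a)^(1/b)
t = (288/2.622)^(1/1.016)
t = 109.839817^(1/1.016)

102.0051 min


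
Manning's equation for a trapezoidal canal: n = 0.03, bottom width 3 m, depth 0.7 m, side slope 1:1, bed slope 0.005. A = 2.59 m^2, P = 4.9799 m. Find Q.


R = A/P = 2.59/4.9799 = 0.520091
Q = (1/0.03) * 2.59 * 0.520091^(2/3) * 0.005^0.5

3.9481 m^3/s


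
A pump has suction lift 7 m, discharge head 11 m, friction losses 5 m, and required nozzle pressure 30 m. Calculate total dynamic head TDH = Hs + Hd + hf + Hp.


TDH = Hs + Hd + hf + Hp = 7 + 11 + 5 + 30 = 53

53 m


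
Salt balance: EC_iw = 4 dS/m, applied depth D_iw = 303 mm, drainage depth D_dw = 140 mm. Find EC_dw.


EC_dw = EC_iw * D_iw / D_dw
EC_dw = 4 * 303 / 140
EC_dw = 1212 / 140

8.6571 dS/m


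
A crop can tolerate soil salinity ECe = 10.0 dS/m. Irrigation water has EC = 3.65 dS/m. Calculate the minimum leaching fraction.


LR = ECiw / (5*ECe - ECiw)
LR = 3.65 / (5*10.0 - 3.65)
LR = 3.65 / 46.3500

0.0787


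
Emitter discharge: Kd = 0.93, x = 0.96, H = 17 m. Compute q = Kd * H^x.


q = Kd * H^x = 0.93 * 17^0.96 = 0.93 * 15.178574

14.1161 L/h


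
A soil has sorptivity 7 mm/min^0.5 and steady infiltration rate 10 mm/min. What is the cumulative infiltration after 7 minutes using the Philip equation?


F = S*sqrt(t) + A*t
F = 7*sqrt(7) + 10*7
F = 7*2.645751 + 70

88.5203 mm


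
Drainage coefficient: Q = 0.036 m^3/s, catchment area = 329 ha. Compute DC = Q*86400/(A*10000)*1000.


DC = Q * 86400 / (A * 10000) * 1000
DC = 0.036 * 86400 / (329 * 10000) * 1000
DC = 3110400.0000 / 3290000

0.9454 mm/day


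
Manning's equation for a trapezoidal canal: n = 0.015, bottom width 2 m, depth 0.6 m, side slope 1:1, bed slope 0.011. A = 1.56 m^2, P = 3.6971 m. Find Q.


R = A/P = 1.56/3.6971 = 0.421952
Q = (1/0.015) * 1.56 * 0.421952^(2/3) * 0.011^0.5

6.1363 m^3/s


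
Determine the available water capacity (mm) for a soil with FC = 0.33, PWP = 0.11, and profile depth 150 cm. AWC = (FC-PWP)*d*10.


AWC = (FC - PWP) * d * 10
AWC = (0.33 - 0.11) * 150 * 10
AWC = 0.2200 * 150 * 10

330.0000 mm


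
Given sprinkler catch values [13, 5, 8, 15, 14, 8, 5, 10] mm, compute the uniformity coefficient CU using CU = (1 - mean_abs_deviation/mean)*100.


mean = 9.750000 mm
MAD = 3.250000 mm
CU = (1 - 3.250000/9.750000)*100

66.6667 %


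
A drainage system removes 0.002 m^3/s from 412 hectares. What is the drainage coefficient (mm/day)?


DC = Q * 86400 / (A * 10000) * 1000
DC = 0.002 * 86400 / (412 * 10000) * 1000
DC = 172800.0000 / 4120000

0.0419 mm/day


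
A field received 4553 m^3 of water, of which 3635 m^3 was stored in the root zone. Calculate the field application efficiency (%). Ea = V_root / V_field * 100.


Ea = V_root / V_field * 100 = 3635 / 4553 * 100 = 79.8375%

79.8375 %


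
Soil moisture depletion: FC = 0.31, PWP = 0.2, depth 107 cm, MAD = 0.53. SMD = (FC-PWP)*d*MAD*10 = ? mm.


SMD = (FC - PWP) * d * MAD * 10
SMD = (0.31 - 0.2) * 107 * 0.53 * 10
SMD = 0.1100 * 107 * 0.53 * 10

62.3810 mm


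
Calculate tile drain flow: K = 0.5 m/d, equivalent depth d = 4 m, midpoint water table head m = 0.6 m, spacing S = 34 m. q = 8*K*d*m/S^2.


q = 8*K*d*m/S^2
q = 8*0.5*4*0.6/34^2
q = 9.6000 / 1156

0.0083 m/d


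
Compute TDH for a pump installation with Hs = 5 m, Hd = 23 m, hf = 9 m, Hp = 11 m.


TDH = Hs + Hd + hf + Hp = 5 + 23 + 9 + 11 = 48

48 m


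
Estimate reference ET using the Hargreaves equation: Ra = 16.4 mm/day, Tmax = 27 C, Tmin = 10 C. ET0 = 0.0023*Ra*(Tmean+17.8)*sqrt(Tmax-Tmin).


Tmean = (Tmax + Tmin)/2 = (27 + 10)/2 = 18.5
ET0 = 0.0023 * 16.4 * (18.5 + 17.8) * sqrt(27 - 10)
ET0 = 0.0023 * 16.4 * 36.3 * 4.123106

5.6455 mm/day


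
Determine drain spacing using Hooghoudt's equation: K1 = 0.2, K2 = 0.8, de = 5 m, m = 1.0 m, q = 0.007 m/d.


S^2 = 8*K2*de*m/q + 4*K1*m^2/q
S^2 = 8*0.8*5*1.0/0.007 + 4*0.2*1.0^2/0.007
S = sqrt(4685.7143)

68.4523 m


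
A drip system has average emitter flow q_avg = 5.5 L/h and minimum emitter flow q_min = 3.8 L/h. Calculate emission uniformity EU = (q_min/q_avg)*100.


EU = (q_min/q_avg)*100 = (3.8/5.5)*100 = 69.0909%

69.0909 %


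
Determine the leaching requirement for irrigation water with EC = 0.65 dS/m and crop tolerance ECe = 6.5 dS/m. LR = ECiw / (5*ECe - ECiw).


LR = ECiw / (5*ECe - ECiw)
LR = 0.65 / (5*6.5 - 0.65)
LR = 0.65 / 31.8500

0.0204


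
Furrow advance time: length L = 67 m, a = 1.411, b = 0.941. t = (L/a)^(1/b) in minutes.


t = (L/a)^(1/b)
t = (67/1.411)^(1/0.941)
t = 47.484054^(1/0.941)

60.4876 min


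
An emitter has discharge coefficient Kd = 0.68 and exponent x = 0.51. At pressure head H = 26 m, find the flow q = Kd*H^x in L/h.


q = Kd * H^x = 0.68 * 26^0.51 = 0.68 * 5.267886

3.5822 L/h


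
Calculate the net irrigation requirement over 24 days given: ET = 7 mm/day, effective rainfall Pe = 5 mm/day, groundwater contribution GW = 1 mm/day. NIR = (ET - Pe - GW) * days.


Daily deficit = ET - Pe - GW = 7 - 5 - 1 = 1 mm/day
NIR = 1 * 24 = 24 mm

24.0000 mm


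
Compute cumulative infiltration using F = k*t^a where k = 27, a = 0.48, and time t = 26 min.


F = k * t^a = 27 * 26^0.48
F = 27 * 4.777352

128.9885 mm


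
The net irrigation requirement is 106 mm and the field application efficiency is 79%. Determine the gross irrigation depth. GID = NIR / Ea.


Ea = 79% = 0.79
GID = NIR / Ea = 106 / 0.79 = 134.1772 mm

134.1772 mm


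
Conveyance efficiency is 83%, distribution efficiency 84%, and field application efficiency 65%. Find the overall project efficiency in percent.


Ec = 0.83, Eb = 0.84, Ea = 0.65
E = 0.83 * 0.84 * 0.65 * 100 = 45.3180%

45.3180 %


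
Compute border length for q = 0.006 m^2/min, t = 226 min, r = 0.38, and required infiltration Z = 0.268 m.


L = q*t/((1+r)*Z)
L = 0.006*226/((1+0.38)*0.268)
L = 1.356/0.36984

3.6665 m


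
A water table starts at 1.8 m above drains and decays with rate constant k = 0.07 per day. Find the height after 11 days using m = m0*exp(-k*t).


m = m0 * exp(-k*t)
m = 1.8 * exp(-0.07 * 11)
m = 1.8 * exp(-0.7700)

0.8334 m


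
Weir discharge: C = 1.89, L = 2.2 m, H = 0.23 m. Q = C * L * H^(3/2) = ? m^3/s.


Q = C * L * H^(3/2) = 1.89 * 2.2 * 0.23^1.5 = 1.89 * 2.2 * 0.110304

0.4586 m^3/s


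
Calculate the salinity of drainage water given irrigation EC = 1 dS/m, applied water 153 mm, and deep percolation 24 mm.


EC_dw = EC_iw * D_iw / D_dw
EC_dw = 1 * 153 / 24
EC_dw = 153 / 24

6.3750 dS/m


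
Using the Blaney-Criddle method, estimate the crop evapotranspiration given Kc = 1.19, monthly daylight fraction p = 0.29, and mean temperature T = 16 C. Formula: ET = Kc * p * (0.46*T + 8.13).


ET = Kc * p * (0.46*T + 8.13)
ET = 1.19 * 0.29 * (0.46*16 + 8.13)
ET = 1.19 * 0.29 * 15.4900

5.3456 mm/day


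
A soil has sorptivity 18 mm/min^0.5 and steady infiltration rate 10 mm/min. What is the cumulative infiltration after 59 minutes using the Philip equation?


F = S*sqrt(t) + A*t
F = 18*sqrt(59) + 10*59
F = 18*7.681146 + 590

728.2606 mm


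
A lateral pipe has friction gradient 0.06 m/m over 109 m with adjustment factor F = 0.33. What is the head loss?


hf = J * L * F = 0.06 * 109 * 0.33 = 2.1582 m

2.1582 m


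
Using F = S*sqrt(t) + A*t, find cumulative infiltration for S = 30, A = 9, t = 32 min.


F = S*sqrt(t) + A*t
F = 30*sqrt(32) + 9*32
F = 30*5.656854 + 288

457.7056 mm


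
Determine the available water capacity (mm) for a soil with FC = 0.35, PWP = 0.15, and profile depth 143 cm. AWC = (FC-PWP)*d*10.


AWC = (FC - PWP) * d * 10
AWC = (0.35 - 0.15) * 143 * 10
AWC = 0.2000 * 143 * 10

286.0000 mm


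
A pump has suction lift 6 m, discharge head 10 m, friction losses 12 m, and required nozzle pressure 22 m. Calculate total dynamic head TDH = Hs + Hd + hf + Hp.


TDH = Hs + Hd + hf + Hp = 6 + 10 + 12 + 22 = 50

50 m


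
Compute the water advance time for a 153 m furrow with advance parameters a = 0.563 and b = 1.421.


t = (L/a)^(1/b)
t = (153/0.563)^(1/1.421)
t = 271.758437^(1/1.421)

51.6425 min


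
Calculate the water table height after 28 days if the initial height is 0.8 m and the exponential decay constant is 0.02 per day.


m = m0 * exp(-k*t)
m = 0.8 * exp(-0.02 * 28)
m = 0.8 * exp(-0.5600)

0.4570 m


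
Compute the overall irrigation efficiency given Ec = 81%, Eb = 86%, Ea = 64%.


Ec = 0.81, Eb = 0.86, Ea = 0.64
E = 0.81 * 0.86 * 0.64 * 100 = 44.5824%

44.5824 %


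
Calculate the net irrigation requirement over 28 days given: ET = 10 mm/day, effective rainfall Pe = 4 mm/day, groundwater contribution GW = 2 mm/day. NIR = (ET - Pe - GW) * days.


Daily deficit = ET - Pe - GW = 10 - 4 - 2 = 4 mm/day
NIR = 4 * 28 = 112 mm

112.0000 mm


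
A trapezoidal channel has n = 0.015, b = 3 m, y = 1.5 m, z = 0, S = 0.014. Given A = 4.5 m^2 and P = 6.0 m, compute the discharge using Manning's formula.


R = A/P = 4.5/6.0 = 0.750000
Q = (1/0.015) * 4.5 * 0.750000^(2/3) * 0.014^0.5

29.3017 m^3/s


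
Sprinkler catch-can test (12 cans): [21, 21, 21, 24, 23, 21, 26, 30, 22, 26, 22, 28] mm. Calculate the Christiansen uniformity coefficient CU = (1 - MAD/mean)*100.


mean = 23.750000 mm
MAD = 2.541667 mm
CU = (1 - 2.541667/23.750000)*100

89.2982 %


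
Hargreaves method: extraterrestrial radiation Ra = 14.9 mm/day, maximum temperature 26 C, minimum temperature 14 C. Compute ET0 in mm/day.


Tmean = (Tmax + Tmin)/2 = (26 + 14)/2 = 20.0
ET0 = 0.0023 * 14.9 * (20.0 + 17.8) * sqrt(26 - 14)
ET0 = 0.0023 * 14.9 * 37.8 * 3.464102

4.4874 mm/day


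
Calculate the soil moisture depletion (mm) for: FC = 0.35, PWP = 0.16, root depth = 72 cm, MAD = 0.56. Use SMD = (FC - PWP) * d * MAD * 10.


SMD = (FC - PWP) * d * MAD * 10
SMD = (0.35 - 0.16) * 72 * 0.56 * 10
SMD = 0.1900 * 72 * 0.56 * 10

76.6080 mm


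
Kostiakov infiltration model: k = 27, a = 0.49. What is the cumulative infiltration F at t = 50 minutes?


F = k * t^a = 27 * 50^0.49
F = 27 * 6.799787

183.5942 mm


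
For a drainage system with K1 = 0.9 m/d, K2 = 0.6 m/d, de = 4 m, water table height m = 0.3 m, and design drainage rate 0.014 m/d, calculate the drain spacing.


S^2 = 8*K2*de*m/q + 4*K1*m^2/q
S^2 = 8*0.6*4*0.3/0.014 + 4*0.9*0.3^2/0.014
S = sqrt(434.5714)

20.8464 m


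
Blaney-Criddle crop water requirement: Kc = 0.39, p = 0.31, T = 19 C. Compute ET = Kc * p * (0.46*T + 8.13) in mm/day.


ET = Kc * p * (0.46*T + 8.13)
ET = 0.39 * 0.31 * (0.46*19 + 8.13)
ET = 0.39 * 0.31 * 16.8700

2.0396 mm/day


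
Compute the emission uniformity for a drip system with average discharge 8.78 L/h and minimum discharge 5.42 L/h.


EU = (q_min/q_avg)*100 = (5.42/8.78)*100 = 61.7312%

61.7312 %


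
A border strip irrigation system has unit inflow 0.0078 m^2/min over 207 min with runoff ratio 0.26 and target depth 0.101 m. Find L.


L = q*t/((1+r)*Z)
L = 0.0078*207/((1+0.26)*0.101)
L = 1.6146/0.12726

12.6874 m


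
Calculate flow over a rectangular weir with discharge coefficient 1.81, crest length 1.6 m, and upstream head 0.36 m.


Q = C * L * H^(3/2) = 1.81 * 1.6 * 0.36^1.5 = 1.81 * 1.6 * 0.216000

0.6255 m^3/s


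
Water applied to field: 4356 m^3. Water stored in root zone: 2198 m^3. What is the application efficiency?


Ea = V_root / V_field * 100 = 2198 / 4356 * 100 = 50.4591%

50.4591 %


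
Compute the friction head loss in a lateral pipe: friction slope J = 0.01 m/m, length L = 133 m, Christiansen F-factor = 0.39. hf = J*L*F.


hf = J * L * F = 0.01 * 133 * 0.39 = 0.5187 m

0.5187 m


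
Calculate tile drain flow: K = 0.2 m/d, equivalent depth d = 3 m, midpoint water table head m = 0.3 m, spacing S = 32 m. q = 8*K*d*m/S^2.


q = 8*K*d*m/S^2
q = 8*0.2*3*0.3/32^2
q = 1.4400 / 1024

0.0014 m/d


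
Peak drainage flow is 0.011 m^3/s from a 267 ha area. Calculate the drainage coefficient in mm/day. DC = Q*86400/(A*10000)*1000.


DC = Q * 86400 / (A * 10000) * 1000
DC = 0.011 * 86400 / (267 * 10000) * 1000
DC = 950400.0000 / 2670000

0.3560 mm/day


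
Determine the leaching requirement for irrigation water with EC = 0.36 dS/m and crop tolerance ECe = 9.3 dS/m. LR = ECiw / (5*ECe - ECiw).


LR = ECiw / (5*ECe - ECiw)
LR = 0.36 / (5*9.3 - 0.36)
LR = 0.36 / 46.1400

0.0078


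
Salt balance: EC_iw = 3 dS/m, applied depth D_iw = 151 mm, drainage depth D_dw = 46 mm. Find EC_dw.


EC_dw = EC_iw * D_iw / D_dw
EC_dw = 3 * 151 / 46
EC_dw = 453 / 46

9.8478 dS/m


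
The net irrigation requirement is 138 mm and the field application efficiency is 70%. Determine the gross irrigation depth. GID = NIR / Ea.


Ea = 70% = 0.7
GID = NIR / Ea = 138 / 0.7 = 197.1429 mm

197.1429 mm


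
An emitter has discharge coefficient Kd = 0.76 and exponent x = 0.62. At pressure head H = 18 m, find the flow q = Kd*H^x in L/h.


q = Kd * H^x = 0.76 * 18^0.62 = 0.76 * 6.001626

4.5612 L/h


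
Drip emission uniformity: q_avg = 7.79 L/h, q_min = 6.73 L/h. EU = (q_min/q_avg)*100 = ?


EU = (q_min/q_avg)*100 = (6.73/7.79)*100 = 86.3928%

86.3928 %


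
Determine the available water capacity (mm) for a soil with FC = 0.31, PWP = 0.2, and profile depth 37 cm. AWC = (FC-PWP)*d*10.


AWC = (FC - PWP) * d * 10
AWC = (0.31 - 0.2) * 37 * 10
AWC = 0.1100 * 37 * 10

40.7000 mm


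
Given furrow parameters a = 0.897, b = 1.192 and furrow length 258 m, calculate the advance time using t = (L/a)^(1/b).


t = (L/a)^(1/b)
t = (258/0.897)^(1/1.192)
t = 287.625418^(1/1.192)

115.5512 min


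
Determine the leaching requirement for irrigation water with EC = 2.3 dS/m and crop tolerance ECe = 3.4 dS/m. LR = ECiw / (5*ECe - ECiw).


LR = ECiw / (5*ECe - ECiw)
LR = 2.3 / (5*3.4 - 2.3)
LR = 2.3 / 14.7000

0.1565


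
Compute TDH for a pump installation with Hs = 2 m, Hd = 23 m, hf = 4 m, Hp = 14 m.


TDH = Hs + Hd + hf + Hp = 2 + 23 + 4 + 14 = 43

43 m


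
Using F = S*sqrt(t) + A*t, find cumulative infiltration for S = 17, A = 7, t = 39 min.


F = S*sqrt(t) + A*t
F = 17*sqrt(39) + 7*39
F = 17*6.244998 + 273

379.1650 mm


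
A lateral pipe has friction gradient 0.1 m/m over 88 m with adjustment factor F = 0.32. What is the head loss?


hf = J * L * F = 0.1 * 88 * 0.32 = 2.8160 m

2.8160 m


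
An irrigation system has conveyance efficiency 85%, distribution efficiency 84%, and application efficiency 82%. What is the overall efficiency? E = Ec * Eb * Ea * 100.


Ec = 0.85, Eb = 0.84, Ea = 0.82
E = 0.85 * 0.84 * 0.82 * 100 = 58.5480%

58.5480 %


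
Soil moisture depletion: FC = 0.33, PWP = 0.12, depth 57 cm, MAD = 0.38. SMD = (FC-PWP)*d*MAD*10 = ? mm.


SMD = (FC - PWP) * d * MAD * 10
SMD = (0.33 - 0.12) * 57 * 0.38 * 10
SMD = 0.2100 * 57 * 0.38 * 10

45.4860 mm


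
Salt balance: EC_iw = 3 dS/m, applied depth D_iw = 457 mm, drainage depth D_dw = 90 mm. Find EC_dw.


EC_dw = EC_iw * D_iw / D_dw
EC_dw = 3 * 457 / 90
EC_dw = 1371 / 90

15.2333 dS/m


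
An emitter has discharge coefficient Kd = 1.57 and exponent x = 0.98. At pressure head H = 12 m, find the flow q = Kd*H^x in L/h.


q = Kd * H^x = 1.57 * 12^0.98 = 1.57 * 11.418199

17.9266 L/h


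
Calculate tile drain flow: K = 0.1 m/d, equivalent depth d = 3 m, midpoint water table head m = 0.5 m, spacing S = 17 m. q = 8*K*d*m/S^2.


q = 8*K*d*m/S^2
q = 8*0.1*3*0.5/17^2
q = 1.2000 / 289

0.0042 m/d


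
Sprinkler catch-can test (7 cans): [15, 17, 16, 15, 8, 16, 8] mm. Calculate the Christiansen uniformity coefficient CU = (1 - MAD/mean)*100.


mean = 13.571429 mm
MAD = 3.183673 mm
CU = (1 - 3.183673/13.571429)*100

76.5414 %


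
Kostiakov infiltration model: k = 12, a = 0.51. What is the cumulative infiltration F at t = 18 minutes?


F = k * t^a = 12 * 18^0.51
F = 12 * 4.367058

52.4047 mm


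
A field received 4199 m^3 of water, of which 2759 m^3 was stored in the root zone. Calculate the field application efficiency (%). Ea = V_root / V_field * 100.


Ea = V_root / V_field * 100 = 2759 / 4199 * 100 = 65.7061%

65.7061 %


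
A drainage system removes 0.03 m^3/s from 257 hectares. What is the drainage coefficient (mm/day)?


DC = Q * 86400 / (A * 10000) * 1000
DC = 0.03 * 86400 / (257 * 10000) * 1000
DC = 2592000.0000 / 2570000

1.0086 mm/day


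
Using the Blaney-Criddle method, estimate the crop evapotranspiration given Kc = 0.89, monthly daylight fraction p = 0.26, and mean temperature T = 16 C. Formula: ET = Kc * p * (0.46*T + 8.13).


ET = Kc * p * (0.46*T + 8.13)
ET = 0.89 * 0.26 * (0.46*16 + 8.13)
ET = 0.89 * 0.26 * 15.4900

3.5844 mm/day


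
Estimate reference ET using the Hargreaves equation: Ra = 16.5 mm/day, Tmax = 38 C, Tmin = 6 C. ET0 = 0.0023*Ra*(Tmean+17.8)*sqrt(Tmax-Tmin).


Tmean = (Tmax + Tmin)/2 = (38 + 6)/2 = 22.0
ET0 = 0.0023 * 16.5 * (22.0 + 17.8) * sqrt(38 - 6)
ET0 = 0.0023 * 16.5 * 39.8 * 5.656854

8.5442 mm/day


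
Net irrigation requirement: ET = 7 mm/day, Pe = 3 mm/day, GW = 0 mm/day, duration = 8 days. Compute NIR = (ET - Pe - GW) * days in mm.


Daily deficit = ET - Pe - GW = 7 - 3 - 0 = 4 mm/day
NIR = 4 * 8 = 32 mm

32.0000 mm


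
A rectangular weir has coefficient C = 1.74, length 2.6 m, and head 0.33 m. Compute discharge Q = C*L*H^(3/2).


Q = C * L * H^(3/2) = 1.74 * 2.6 * 0.33^1.5 = 1.74 * 2.6 * 0.189571

0.8576 m^3/s


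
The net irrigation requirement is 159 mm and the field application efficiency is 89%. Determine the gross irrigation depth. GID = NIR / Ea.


Ea = 89% = 0.89
GID = NIR / Ea = 159 / 0.89 = 178.6517 mm

178.6517 mm


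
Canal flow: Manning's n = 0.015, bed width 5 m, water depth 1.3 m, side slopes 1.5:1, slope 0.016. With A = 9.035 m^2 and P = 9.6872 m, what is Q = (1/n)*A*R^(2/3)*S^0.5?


R = A/P = 9.035/9.6872 = 0.932674
Q = (1/0.015) * 9.035 * 0.932674^(2/3) * 0.016^0.5

72.7305 m^3/s


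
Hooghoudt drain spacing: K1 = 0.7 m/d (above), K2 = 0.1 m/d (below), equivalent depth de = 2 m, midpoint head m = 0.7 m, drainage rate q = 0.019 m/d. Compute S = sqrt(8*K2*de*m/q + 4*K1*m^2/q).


S^2 = 8*K2*de*m/q + 4*K1*m^2/q
S^2 = 8*0.1*2*0.7/0.019 + 4*0.7*0.7^2/0.019
S = sqrt(131.1579)

11.4524 m


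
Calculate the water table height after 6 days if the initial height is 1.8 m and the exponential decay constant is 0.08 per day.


m = m0 * exp(-k*t)
m = 1.8 * exp(-0.08 * 6)
m = 1.8 * exp(-0.4800)

1.1138 m


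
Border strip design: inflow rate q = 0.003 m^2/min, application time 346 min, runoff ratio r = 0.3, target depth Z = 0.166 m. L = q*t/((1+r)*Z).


L = q*t/((1+r)*Z)
L = 0.003*346/((1+0.3)*0.166)
L = 1.038/0.2158

4.8100 m


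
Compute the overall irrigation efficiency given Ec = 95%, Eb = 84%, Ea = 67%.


Ec = 0.95, Eb = 0.84, Ea = 0.67
E = 0.95 * 0.84 * 0.67 * 100 = 53.4660%

53.4660 %


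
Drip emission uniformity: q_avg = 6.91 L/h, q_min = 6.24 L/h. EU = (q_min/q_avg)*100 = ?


EU = (q_min/q_avg)*100 = (6.24/6.91)*100 = 90.3039%

90.3039 %


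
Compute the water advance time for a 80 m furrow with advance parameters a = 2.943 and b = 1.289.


t = (L/a)^(1/b)
t = (80/2.943)^(1/1.289)
t = 27.183146^(1/1.289)

12.9635 min


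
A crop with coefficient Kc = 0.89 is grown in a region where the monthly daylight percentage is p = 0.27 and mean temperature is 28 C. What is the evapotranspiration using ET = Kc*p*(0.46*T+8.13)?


ET = Kc * p * (0.46*T + 8.13)
ET = 0.89 * 0.27 * (0.46*28 + 8.13)
ET = 0.89 * 0.27 * 21.0100

5.0487 mm/day


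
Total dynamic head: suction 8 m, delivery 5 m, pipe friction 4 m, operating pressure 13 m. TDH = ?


TDH = Hs + Hd + hf + Hp = 8 + 5 + 4 + 13 = 30

30 m


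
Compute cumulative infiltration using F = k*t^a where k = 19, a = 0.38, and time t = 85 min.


F = k * t^a = 19 * 85^0.38
F = 19 * 5.409775

102.7857 mm


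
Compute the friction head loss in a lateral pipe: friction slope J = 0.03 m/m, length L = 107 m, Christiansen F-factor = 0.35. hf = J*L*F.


hf = J * L * F = 0.03 * 107 * 0.35 = 1.1235 m

1.1235 m


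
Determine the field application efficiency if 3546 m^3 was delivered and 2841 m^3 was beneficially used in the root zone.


Ea = V_root / V_field * 100 = 2841 / 3546 * 100 = 80.1184%

80.1184 %


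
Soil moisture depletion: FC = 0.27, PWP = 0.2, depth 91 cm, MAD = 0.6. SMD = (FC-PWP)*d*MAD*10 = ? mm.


SMD = (FC - PWP) * d * MAD * 10
SMD = (0.27 - 0.2) * 91 * 0.6 * 10
SMD = 0.0700 * 91 * 0.6 * 10

38.2200 mm
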